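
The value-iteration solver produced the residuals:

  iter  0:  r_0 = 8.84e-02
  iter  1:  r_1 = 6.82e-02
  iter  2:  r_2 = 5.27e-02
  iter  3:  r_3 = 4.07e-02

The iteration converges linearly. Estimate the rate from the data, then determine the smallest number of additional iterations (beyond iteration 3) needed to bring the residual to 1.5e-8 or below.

58

Rate ρ ≈ r_3/r_2 = 4.07e-02/5.27e-02 = 0.7723.
After j more steps, r_{3+j} ≈ 4.07e-02·ρ^j; need ρ^j ≤ 1.5e-8/4.07e-02 = 3.6855e-07.
j ≥ ln(3.6855e-07)/ln(0.7723) = -14.8137/-0.25838 = 57.333.
So 58 more iterations are needed.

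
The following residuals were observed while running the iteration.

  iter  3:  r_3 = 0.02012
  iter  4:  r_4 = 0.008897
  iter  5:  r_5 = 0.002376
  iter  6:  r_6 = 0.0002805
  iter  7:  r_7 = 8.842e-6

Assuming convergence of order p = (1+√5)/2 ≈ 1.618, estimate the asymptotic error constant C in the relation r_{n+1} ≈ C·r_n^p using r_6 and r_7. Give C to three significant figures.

C ≈ r_7 / r_6^1.618
  = 8.842e-6 / (0.0002805)^1.618
  = 8.842e-6 / 1.7896e-06 ≈ 4.9408

4.94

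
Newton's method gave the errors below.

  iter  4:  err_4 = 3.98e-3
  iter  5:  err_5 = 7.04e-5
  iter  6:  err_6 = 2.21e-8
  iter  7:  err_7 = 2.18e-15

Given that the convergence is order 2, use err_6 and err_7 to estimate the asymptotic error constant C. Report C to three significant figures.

4.46

C ≈ err_7 / err_6^2
  = 2.18e-15 / (2.21e-8)^2
  = 2.18e-15 / 4.8841e-16 ≈ 4.4635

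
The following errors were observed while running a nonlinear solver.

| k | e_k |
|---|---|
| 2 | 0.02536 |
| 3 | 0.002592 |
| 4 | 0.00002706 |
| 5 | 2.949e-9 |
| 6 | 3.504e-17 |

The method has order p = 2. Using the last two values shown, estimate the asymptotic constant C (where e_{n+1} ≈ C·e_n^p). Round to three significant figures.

4.03

C ≈ e_6 / e_5^2
  = 3.504e-17 / (2.949e-9)^2
  = 3.504e-17 / 8.6966e-18 ≈ 4.0292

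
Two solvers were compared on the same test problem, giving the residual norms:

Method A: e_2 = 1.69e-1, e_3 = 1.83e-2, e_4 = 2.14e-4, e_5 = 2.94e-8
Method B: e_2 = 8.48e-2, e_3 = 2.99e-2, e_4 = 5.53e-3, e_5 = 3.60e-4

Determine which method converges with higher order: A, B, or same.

A

Method A: p ≈ ln(2.94e-8/2.14e-4)/ln(2.14e-4/1.83e-2) ≈ 2.00.
Method B: p ≈ ln(3.60e-4/5.53e-3)/ln(5.53e-3/2.99e-2) ≈ 1.62.
Method A has the higher order (≈2.0 vs ≈1.6).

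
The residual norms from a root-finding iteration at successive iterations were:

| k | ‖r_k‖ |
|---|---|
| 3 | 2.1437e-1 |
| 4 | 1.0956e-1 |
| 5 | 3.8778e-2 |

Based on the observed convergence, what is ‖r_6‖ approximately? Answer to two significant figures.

7.8e-3

First estimate the order: p ≈ ln(‖r_5‖/‖r_4‖) / ln(‖r_4‖/‖r_3‖) = ln(3.8778e-2/1.0956e-1)/ln(1.0956e-1/2.1437e-1) = ln(0.353943)/ln(0.511079) ≈ 1.5473.
Then ‖r_6‖ ≈ ‖r_5‖·(‖r_5‖/‖r_4‖)^p = 3.8778e-2·(0.353943)^1.5473 = 3.8778e-2·0.200477 ≈ 0.007774.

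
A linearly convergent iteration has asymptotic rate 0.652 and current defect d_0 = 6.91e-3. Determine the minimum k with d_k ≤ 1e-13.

59

After k steps, d_k ≈ 6.91e-3·0.652^k.
Need 0.652^k ≤ 1e-13/6.91e-3 = 1.44718e-11.
k ≥ ln(1.44718e-11)/ln(0.652) = -24.9588/-0.42771 = 58.354.
Smallest integer k = 59.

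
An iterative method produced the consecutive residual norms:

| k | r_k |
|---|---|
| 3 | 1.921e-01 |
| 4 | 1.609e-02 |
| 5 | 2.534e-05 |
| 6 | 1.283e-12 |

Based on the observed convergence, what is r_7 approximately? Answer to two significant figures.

First estimate the order: p ≈ ln(r_6/r_5) / ln(r_5/r_4) = ln(1.283e-12/2.534e-05)/ln(2.534e-05/1.609e-02) = ln(5.06314e-08)/ln(0.00157489) ≈ 2.6030.
Then r_7 ≈ r_6·(r_6/r_5)^p = 1.283e-12·(5.06314e-08)^2.6030 = 1.283e-12·1.02236e-19 ≈ 1.312e-31.

1.3e-31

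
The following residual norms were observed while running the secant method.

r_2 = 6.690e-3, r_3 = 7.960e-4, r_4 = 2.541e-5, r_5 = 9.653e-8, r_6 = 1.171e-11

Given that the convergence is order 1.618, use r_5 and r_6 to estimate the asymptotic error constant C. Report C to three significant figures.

2.63

C ≈ r_6 / r_5^1.618
  = 1.171e-11 / (9.653e-8)^1.618
  = 1.171e-11 / 4.45845e-12 ≈ 2.6265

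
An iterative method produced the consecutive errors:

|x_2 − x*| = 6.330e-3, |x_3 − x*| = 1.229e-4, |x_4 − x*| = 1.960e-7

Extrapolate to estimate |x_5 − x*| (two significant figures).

5.3e-12

First estimate the order: p ≈ ln(|x_4 − x*|/|x_3 − x*|) / ln(|x_3 − x*|/|x_2 − x*|) = ln(1.960e-7/1.229e-4)/ln(1.229e-4/6.330e-3) = ln(0.00159479)/ln(0.0194155) ≈ 1.6341.
Then |x_5 − x*| ≈ |x_4 − x*|·(|x_4 − x*|/|x_3 − x*|)^p = 1.960e-7·(0.00159479)^1.6341 = 1.960e-7·2.68496e-05 ≈ 5.263e-12.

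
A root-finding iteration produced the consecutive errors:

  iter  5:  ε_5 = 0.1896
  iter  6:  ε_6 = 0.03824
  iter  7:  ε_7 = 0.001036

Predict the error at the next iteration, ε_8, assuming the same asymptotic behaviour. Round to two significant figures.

First estimate the order: p ≈ ln(ε_7/ε_6) / ln(ε_6/ε_5) = ln(0.001036/0.03824)/ln(0.03824/0.1896) = ln(0.0270921)/ln(0.201688) ≈ 2.2539.
Then ε_8 ≈ ε_7·(ε_7/ε_6)^p = 0.001036·(0.0270921)^2.2539 = 0.001036·0.000293619 ≈ 3.042e-07.

3.0e-7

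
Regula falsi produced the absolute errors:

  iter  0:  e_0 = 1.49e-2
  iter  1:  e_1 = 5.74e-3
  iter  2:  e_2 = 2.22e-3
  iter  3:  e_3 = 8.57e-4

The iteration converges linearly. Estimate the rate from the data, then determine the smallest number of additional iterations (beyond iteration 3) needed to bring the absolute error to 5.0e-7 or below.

8

Rate ρ ≈ e_3/e_2 = 8.57e-4/2.22e-3 = 0.3860.
After j more steps, e_{3+j} ≈ 8.57e-4·ρ^j; need ρ^j ≤ 5.0e-7/8.57e-4 = 0.000583431.
j ≥ ln(0.000583431)/ln(0.3860) = -7.4466/-0.95192 = 7.823.
So 8 more iterations are needed.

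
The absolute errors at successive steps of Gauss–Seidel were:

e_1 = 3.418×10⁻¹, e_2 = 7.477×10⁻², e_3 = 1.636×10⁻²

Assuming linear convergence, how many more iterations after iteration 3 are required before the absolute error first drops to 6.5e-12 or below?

Rate ρ ≈ e_3/e_2 = 1.636×10⁻²/7.477×10⁻² = 0.2188.
After j more steps, e_{3+j} ≈ 1.636×10⁻²·ρ^j; need ρ^j ≤ 6.5e-12/1.636×10⁻² = 3.97311e-10.
j ≥ ln(3.97311e-10)/ln(0.2188) = -21.6463/-1.51960 = 14.245.
So 15 more iterations are needed.

15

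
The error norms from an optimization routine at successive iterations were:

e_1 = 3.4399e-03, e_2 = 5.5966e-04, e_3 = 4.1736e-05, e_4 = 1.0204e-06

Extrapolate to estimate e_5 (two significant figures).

First estimate the order: p ≈ ln(e_4/e_3) / ln(e_3/e_2) = ln(1.0204e-06/4.1736e-05)/ln(4.1736e-05/5.5966e-04) = ln(0.0244489)/ln(0.0745738) ≈ 1.4296.
Then e_5 ≈ e_4·(e_4/e_3)^p = 1.0204e-06·(0.0244489)^1.4296 = 1.0204e-06·0.00496427 ≈ 5.066e-09.

5.1e-9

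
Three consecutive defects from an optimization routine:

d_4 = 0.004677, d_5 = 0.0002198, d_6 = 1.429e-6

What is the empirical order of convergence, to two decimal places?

1.65

p ≈ ln(d_6/d_5) / ln(d_5/d_4)
  = ln(1.429e-6/0.0002198) / ln(0.0002198/0.004677)
  = ln(0.00650136) / ln(0.0469959)
  = -5.03574 / -3.05769 ≈ 1.64691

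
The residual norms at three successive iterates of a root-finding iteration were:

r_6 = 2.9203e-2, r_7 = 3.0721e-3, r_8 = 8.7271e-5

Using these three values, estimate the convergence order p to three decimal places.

p ≈ ln(r_8/r_7) / ln(r_7/r_6)
  = ln(8.7271e-5/3.0721e-3) / ln(3.0721e-3/2.9203e-2)
  = ln(0.0284076) / ln(0.105198)
  = -3.561099 / -2.251911 ≈ 1.581368

1.581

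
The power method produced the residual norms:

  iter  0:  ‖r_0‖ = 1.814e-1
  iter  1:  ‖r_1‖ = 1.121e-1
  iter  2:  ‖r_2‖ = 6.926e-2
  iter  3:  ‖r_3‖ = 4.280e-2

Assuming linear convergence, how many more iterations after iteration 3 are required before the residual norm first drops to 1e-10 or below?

42

Rate ρ ≈ ‖r_3‖/‖r_2‖ = 4.280e-2/6.926e-2 = 0.6180.
After j more steps, ‖r_{3+j}‖ ≈ 4.280e-2·ρ^j; need ρ^j ≤ 1e-10/4.280e-2 = 2.33645e-09.
j ≥ ln(2.33645e-09)/ln(0.6180) = -19.8746/-0.48127 = 41.296.
So 42 more iterations are needed.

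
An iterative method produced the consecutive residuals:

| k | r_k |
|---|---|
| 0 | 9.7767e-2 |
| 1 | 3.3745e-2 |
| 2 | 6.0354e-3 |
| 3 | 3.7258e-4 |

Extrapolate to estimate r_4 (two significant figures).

4.1e-6

First estimate the order: p ≈ ln(r_3/r_2) / ln(r_2/r_1) = ln(3.7258e-4/6.0354e-3)/ln(6.0354e-3/3.3745e-2) = ln(0.0617324)/ln(0.178853) ≈ 1.6180.
Then r_4 ≈ r_3·(r_3/r_2)^p = 3.7258e-4·(0.0617324)^1.6180 = 3.7258e-4·0.0110421 ≈ 4.114e-06.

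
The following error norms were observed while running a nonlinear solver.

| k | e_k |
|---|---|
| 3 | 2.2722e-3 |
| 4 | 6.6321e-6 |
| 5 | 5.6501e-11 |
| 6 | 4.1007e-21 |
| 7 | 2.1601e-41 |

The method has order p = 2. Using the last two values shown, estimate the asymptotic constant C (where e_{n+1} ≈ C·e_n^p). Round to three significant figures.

C ≈ e_7 / e_6^2
  = 2.1601e-41 / (4.1007e-21)^2
  = 2.1601e-41 / 1.68157e-41 ≈ 1.2846

1.28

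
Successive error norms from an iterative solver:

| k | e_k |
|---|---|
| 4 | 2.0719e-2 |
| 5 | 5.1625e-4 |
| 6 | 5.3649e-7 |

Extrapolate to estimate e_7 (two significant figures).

First estimate the order: p ≈ ln(e_6/e_5) / ln(e_5/e_4) = ln(5.3649e-7/5.1625e-4)/ln(5.1625e-4/2.0719e-2) = ln(0.00103921)/ln(0.0249167) ≈ 1.8605.
Then e_7 ≈ e_6·(e_6/e_5)^p = 5.3649e-7·(0.00103921)^1.8605 = 5.3649e-7·2.81564e-06 ≈ 1.511e-12.

1.5e-12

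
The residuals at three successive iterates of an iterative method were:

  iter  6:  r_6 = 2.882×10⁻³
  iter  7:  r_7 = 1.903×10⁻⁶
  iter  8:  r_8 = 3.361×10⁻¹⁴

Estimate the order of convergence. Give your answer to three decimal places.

2.438

p ≈ ln(r_8/r_7) / ln(r_7/r_6)
  = ln(3.361×10⁻¹⁴/1.903×10⁻⁶) / ln(1.903×10⁻⁶/2.882×10⁻³)
  = ln(1.76616e-08) / ln(0.000660305)
  = -17.851873 / -7.322809 ≈ 2.437845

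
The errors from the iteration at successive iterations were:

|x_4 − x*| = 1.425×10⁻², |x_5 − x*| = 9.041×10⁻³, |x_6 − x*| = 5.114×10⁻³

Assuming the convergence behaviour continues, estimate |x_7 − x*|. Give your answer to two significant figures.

First estimate the order: p ≈ ln(|x_6 − x*|/|x_5 − x*|) / ln(|x_5 − x*|/|x_4 − x*|) = ln(5.114×10⁻³/9.041×10⁻³)/ln(9.041×10⁻³/1.425×10⁻²) = ln(0.565645)/ln(0.634456) ≈ 1.2523.
Then |x_7 − x*| ≈ |x_6 − x*|·(|x_6 − x*|/|x_5 − x*|)^p = 5.114×10⁻³·(0.565645)^1.2523 = 5.114×10⁻³·0.489904 ≈ 0.002505.

2.5e-3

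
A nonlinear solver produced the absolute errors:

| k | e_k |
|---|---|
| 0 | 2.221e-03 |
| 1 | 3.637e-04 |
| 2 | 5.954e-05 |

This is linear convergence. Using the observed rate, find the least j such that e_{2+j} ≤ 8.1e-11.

8

Rate ρ ≈ e_2/e_1 = 5.954e-05/3.637e-04 = 0.1637.
After j more steps, e_{2+j} ≈ 5.954e-05·ρ^j; need ρ^j ≤ 8.1e-11/5.954e-05 = 1.36043e-06.
j ≥ ln(1.36043e-06)/ln(0.1637) = -13.5077/-1.80972 = 7.464.
So 8 more iterations are needed.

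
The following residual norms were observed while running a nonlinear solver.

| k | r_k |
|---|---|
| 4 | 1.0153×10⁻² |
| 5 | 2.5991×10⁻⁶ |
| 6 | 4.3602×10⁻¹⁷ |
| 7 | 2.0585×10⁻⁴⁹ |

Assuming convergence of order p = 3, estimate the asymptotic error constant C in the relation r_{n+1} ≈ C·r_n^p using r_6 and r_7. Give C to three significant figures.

C ≈ r_7 / r_6^3
  = 2.0585×10⁻⁴⁹ / (4.3602×10⁻¹⁷)^3
  = 2.0585×10⁻⁴⁹ / 8.28933e-50 ≈ 2.4833

2.48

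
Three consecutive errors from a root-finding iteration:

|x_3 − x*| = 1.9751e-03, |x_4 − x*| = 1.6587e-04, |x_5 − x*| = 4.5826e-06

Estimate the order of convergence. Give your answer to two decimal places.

p ≈ ln(|x_5 − x*|/|x_4 − x*|) / ln(|x_4 − x*|/|x_3 − x*|)
  = ln(4.5826e-06/1.6587e-04) / ln(1.6587e-04/1.9751e-03)
  = ln(0.0276277) / ln(0.0839806)
  = -3.58894 / -2.47717 ≈ 1.44881

1.45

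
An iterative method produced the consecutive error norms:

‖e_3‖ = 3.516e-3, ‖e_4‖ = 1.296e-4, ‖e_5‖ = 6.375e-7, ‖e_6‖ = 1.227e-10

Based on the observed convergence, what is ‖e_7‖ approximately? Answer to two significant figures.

First estimate the order: p ≈ ln(‖e_6‖/‖e_5‖) / ln(‖e_5‖/‖e_4‖) = ln(1.227e-10/6.375e-7)/ln(6.375e-7/1.296e-4) = ln(0.000192471)/ln(0.00491898) ≈ 1.6098.
Then ‖e_7‖ ≈ ‖e_6‖·(‖e_6‖/‖e_5‖)^p = 1.227e-10·(0.000192471)^1.6098 = 1.227e-10·1.04369e-06 ≈ 1.281e-16.

1.3e-16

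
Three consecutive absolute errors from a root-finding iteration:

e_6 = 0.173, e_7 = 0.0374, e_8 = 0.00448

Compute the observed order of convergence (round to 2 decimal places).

1.39

p ≈ ln(e_8/e_7) / ln(e_7/e_6)
  = ln(0.00448/0.0374) / ln(0.0374/0.173)
  = ln(0.119786) / ln(0.216185)
  = -2.12205 / -1.53162 ≈ 1.38549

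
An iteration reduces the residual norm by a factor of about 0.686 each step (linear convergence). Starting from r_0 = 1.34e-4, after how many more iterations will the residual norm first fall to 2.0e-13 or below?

After k steps, r_k ≈ 1.34e-4·0.686^k.
Need 0.686^k ≤ 2.0e-13/1.34e-4 = 1.49254e-09.
k ≥ ln(1.49254e-09)/ln(0.686) = -20.3228/-0.37688 = 53.924.
Smallest integer k = 54.

54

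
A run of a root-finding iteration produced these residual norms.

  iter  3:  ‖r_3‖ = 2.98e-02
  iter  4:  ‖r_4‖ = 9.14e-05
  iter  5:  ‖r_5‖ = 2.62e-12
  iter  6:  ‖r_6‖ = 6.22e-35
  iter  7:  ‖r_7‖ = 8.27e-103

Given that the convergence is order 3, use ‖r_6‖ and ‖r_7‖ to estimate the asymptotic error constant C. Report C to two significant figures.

3.4

C ≈ ‖r_7‖ / ‖r_6‖^3
  = 8.27e-103 / (6.22e-35)^3
  = 8.27e-103 / 2.40642e-103 ≈ 3.4366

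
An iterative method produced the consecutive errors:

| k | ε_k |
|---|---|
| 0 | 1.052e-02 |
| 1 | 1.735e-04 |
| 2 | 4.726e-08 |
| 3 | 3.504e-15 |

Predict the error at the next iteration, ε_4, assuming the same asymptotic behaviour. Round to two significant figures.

First estimate the order: p ≈ ln(ε_3/ε_2) / ln(ε_2/ε_1) = ln(3.504e-15/4.726e-08)/ln(4.726e-08/1.735e-04) = ln(7.4143e-08)/ln(0.000272392) ≈ 2.0001.
Then ε_4 ≈ ε_3·(ε_3/ε_2)^p = 3.504e-15·(7.4143e-08)^2.0001 = 3.504e-15·5.48817e-15 ≈ 1.923e-29.

1.9e-29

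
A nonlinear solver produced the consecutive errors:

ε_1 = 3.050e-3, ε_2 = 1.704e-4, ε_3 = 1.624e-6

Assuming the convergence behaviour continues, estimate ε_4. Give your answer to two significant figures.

First estimate the order: p ≈ ln(ε_3/ε_2) / ln(ε_2/ε_1) = ln(1.624e-6/1.704e-4)/ln(1.704e-4/3.050e-3) = ln(0.00953052)/ln(0.0558689) ≈ 1.6131.
Then ε_4 ≈ ε_3·(ε_3/ε_2)^p = 1.624e-6·(0.00953052)^1.6131 = 1.624e-6·0.000549684 ≈ 8.927e-10.

8.9e-10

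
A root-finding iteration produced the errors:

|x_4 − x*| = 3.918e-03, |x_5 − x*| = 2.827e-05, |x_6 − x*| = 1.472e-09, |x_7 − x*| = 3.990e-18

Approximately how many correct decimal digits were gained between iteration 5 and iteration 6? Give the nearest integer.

Digits gained ≈ log₁₀(|x_5 − x*|/|x_6 − x*|) = log₁₀(2.827e-05/1.472e-09) = log₁₀(19205.2) ≈ 4.283.

4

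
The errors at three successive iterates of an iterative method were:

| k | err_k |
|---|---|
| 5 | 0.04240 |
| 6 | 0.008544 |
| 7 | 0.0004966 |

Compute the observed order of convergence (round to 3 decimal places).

1.776

p ≈ ln(err_7/err_6) / ln(err_6/err_5)
  = ln(0.0004966/0.008544) / ln(0.008544/0.04240)
  = ln(0.0581227) / ln(0.201509)
  = -2.845199 / -1.601921 ≈ 1.776117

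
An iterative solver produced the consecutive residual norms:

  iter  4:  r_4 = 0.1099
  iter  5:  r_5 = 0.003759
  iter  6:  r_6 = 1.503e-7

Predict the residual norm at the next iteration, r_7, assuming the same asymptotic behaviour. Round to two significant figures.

9.6e-21

First estimate the order: p ≈ ln(r_6/r_5) / ln(r_5/r_4) = ln(1.503e-7/0.003759)/ln(0.003759/0.1099) = ln(3.9984e-05)/ln(0.0342038) ≈ 3.0002.
Then r_7 ≈ r_6·(r_6/r_5)^p = 1.503e-7·(3.9984e-05)^3.0002 = 1.503e-7·6.37939e-14 ≈ 9.588e-21.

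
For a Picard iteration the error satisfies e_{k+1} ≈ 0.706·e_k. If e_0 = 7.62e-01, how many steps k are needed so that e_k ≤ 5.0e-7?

After k steps, e_k ≈ 7.62e-01·0.706^k.
Need 0.706^k ≤ 5.0e-7/7.62e-01 = 6.56168e-07.
k ≥ ln(6.56168e-07)/ln(0.706) = -14.2368/-0.34814 = 40.894.
Smallest integer k = 41.

41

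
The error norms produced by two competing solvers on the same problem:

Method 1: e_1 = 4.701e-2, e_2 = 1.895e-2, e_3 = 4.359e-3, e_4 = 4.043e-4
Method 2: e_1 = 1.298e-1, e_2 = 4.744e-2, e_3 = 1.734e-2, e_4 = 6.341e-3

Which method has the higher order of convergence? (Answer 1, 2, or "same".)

1

Method 1: p ≈ ln(4.043e-4/4.359e-3)/ln(4.359e-3/1.895e-2) ≈ 1.62.
Method 2: p ≈ ln(6.341e-3/1.734e-2)/ln(1.734e-2/4.744e-2) ≈ 1.00.
Method 1 has the higher order (≈1.6 vs ≈1.0).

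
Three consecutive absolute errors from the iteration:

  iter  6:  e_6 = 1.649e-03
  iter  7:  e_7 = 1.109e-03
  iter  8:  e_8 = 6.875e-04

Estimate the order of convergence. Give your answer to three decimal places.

p ≈ ln(e_8/e_7) / ln(e_7/e_6)
  = ln(6.875e-04/1.109e-03) / ln(1.109e-03/1.649e-03)
  = ln(0.619928) / ln(0.672529)
  = -0.478152 / -0.396710 ≈ 1.205294

1.205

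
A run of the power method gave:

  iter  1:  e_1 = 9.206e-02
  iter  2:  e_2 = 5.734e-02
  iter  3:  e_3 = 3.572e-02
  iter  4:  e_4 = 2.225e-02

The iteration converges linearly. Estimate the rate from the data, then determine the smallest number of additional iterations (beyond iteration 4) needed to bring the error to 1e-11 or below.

Rate ρ ≈ e_4/e_3 = 2.225e-02/3.572e-02 = 0.6229.
After j more steps, e_{4+j} ≈ 2.225e-02·ρ^j; need ρ^j ≤ 1e-11/2.225e-02 = 4.49438e-10.
j ≥ ln(4.49438e-10)/ln(0.6229) = -21.5230/-0.47337 = 45.468.
So 46 more iterations are needed.

46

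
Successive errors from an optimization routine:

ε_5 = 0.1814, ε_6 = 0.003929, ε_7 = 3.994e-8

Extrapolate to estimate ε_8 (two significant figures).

4.2e-23

First estimate the order: p ≈ ln(ε_7/ε_6) / ln(ε_6/ε_5) = ln(3.994e-8/0.003929)/ln(0.003929/0.1814) = ln(1.01654e-05)/ln(0.0216593) ≈ 2.9999.
Then ε_8 ≈ ε_7·(ε_7/ε_6)^p = 3.994e-8·(1.01654e-05)^2.9999 = 3.994e-8·1.05165e-15 ≈ 4.2e-23.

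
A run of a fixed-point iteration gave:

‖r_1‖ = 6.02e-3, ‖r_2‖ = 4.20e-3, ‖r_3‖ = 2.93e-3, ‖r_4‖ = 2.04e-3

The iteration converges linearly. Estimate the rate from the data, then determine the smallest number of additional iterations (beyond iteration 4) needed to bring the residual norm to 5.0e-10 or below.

Rate ρ ≈ ‖r_4‖/‖r_3‖ = 2.04e-3/2.93e-3 = 0.6962.
After j more steps, ‖r_{4+j}‖ ≈ 2.04e-3·ρ^j; need ρ^j ≤ 5.0e-10/2.04e-3 = 2.45098e-07.
j ≥ ln(2.45098e-07)/ln(0.6962) = -15.2216/-0.36212 = 42.035.
So 43 more iterations are needed.

43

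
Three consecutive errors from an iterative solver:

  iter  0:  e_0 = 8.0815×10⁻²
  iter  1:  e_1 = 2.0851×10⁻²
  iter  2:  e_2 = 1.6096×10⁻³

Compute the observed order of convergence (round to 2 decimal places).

p ≈ ln(e_2/e_1) / ln(e_1/e_0)
  = ln(1.6096×10⁻³/2.0851×10⁻²) / ln(2.0851×10⁻²/8.0815×10⁻²)
  = ln(0.0771953) / ln(0.258009)
  = -2.56142 / -1.35476 ≈ 1.89068

1.89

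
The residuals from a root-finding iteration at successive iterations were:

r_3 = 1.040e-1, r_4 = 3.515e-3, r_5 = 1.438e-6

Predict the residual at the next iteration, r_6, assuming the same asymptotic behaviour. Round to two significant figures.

2.3e-14

First estimate the order: p ≈ ln(r_5/r_4) / ln(r_4/r_3) = ln(1.438e-6/3.515e-3)/ln(3.515e-3/1.040e-1) = ln(0.000409104)/ln(0.0337981) ≈ 2.3031.
Then r_6 ≈ r_5·(r_5/r_4)^p = 1.438e-6·(0.000409104)^2.3031 = 1.438e-6·1.57295e-08 ≈ 2.262e-14.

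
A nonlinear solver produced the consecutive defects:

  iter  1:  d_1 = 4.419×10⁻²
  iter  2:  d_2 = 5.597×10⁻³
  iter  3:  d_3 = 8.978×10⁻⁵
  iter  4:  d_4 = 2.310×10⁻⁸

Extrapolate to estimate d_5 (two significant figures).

First estimate the order: p ≈ ln(d_4/d_3) / ln(d_3/d_2) = ln(2.310×10⁻⁸/8.978×10⁻⁵)/ln(8.978×10⁻⁵/5.597×10⁻³) = ln(0.000257296)/ln(0.0160407) ≈ 2.0000.
Then d_5 ≈ d_4·(d_4/d_3)^p = 2.310×10⁻⁸·(0.000257296)^2.0000 = 2.310×10⁻⁸·6.62012e-08 ≈ 1.529e-15.

1.5e-15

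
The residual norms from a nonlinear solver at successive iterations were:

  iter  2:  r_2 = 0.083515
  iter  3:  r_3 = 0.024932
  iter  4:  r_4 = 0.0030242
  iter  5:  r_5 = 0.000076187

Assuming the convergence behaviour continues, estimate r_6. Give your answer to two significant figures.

First estimate the order: p ≈ ln(r_5/r_4) / ln(r_4/r_3) = ln(0.000076187/0.0030242)/ln(0.0030242/0.024932) = ln(0.0251924)/ln(0.121298) ≈ 1.7451.
Then r_6 ≈ r_5·(r_5/r_4)^p = 0.000076187·(0.0251924)^1.7451 = 0.000076187·0.00162202 ≈ 1.236e-07.

1.2e-7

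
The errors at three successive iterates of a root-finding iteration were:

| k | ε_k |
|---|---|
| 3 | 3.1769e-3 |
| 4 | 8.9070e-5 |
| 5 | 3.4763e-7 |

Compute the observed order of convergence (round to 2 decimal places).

1.55

p ≈ ln(ε_5/ε_4) / ln(ε_4/ε_3)
  = ln(3.4763e-7/8.9070e-5) / ln(8.9070e-5/3.1769e-3)
  = ln(0.00390289) / ln(0.0280368)
  = -5.54604 / -3.57424 ≈ 1.55167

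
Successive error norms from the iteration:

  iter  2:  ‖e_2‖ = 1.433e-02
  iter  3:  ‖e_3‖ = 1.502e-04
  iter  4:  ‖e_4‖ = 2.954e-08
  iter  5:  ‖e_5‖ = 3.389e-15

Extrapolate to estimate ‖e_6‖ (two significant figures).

3.4e-28

First estimate the order: p ≈ ln(‖e_5‖/‖e_4‖) / ln(‖e_4‖/‖e_3‖) = ln(3.389e-15/2.954e-08)/ln(2.954e-08/1.502e-04) = ln(1.14726e-07)/ln(0.000196671) ≈ 1.8726.
Then ‖e_6‖ ≈ ‖e_5‖·(‖e_5‖/‖e_4‖)^p = 3.389e-15·(1.14726e-07)^1.8726 = 3.389e-15·1.00814e-13 ≈ 3.417e-28.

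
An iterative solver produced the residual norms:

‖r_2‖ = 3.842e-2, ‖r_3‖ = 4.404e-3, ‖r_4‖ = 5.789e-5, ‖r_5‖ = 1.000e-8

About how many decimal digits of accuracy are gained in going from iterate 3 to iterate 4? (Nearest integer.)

2

Digits gained ≈ log₁₀(‖r_3‖/‖r_4‖) = log₁₀(4.404e-3/5.789e-5) = log₁₀(76.0753) ≈ 1.881.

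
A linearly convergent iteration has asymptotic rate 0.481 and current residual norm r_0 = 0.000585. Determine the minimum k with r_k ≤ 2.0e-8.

After k steps, r_k ≈ 0.000585·0.481^k.
Need 0.481^k ≤ 2.0e-8/0.000585 = 3.4188e-05.
k ≥ ln(3.4188e-05)/ln(0.481) = -10.2836/-0.73189 = 14.051.
Smallest integer k = 15.

15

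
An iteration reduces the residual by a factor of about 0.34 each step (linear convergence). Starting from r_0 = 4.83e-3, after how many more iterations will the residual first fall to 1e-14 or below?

After k steps, r_k ≈ 4.83e-3·0.34^k.
Need 0.34^k ≤ 1e-14/4.83e-3 = 2.07039e-12.
k ≥ ln(2.07039e-12)/ln(0.34) = -26.9033/-1.07881 = 24.938.
Smallest integer k = 25.

25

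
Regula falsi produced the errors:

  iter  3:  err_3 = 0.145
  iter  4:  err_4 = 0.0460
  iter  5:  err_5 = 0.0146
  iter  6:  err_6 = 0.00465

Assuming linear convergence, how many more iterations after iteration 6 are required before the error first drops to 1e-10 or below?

16

Rate ρ ≈ err_6/err_5 = 0.00465/0.0146 = 0.3185.
After j more steps, err_{6+j} ≈ 0.00465·ρ^j; need ρ^j ≤ 1e-10/0.00465 = 2.15054e-08.
j ≥ ln(2.15054e-08)/ln(0.3185) = -17.6550/-1.14413 = 15.431.
So 16 more iterations are needed.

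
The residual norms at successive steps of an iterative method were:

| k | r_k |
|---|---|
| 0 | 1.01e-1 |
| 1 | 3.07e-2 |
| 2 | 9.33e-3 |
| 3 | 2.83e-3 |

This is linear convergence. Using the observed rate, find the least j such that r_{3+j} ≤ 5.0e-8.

Rate ρ ≈ r_3/r_2 = 2.83e-3/9.33e-3 = 0.3033.
After j more steps, r_{3+j} ≈ 2.83e-3·ρ^j; need ρ^j ≤ 5.0e-8/2.83e-3 = 1.76678e-05.
j ≥ ln(1.76678e-05)/ln(0.3033) = -10.9438/-1.19303 = 9.173.
So 10 more iterations are needed.

10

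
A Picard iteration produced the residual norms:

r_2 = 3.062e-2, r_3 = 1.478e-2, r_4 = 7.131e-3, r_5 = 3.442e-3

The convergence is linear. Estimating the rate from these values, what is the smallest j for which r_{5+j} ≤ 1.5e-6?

11

Rate ρ ≈ r_5/r_4 = 3.442e-3/7.131e-3 = 0.4827.
After j more steps, r_{5+j} ≈ 3.442e-3·ρ^j; need ρ^j ≤ 1.5e-6/3.442e-3 = 0.000435793.
j ≥ ln(0.000435793)/ln(0.4827) = -7.7383/-0.72836 = 10.624.
So 11 more iterations are needed.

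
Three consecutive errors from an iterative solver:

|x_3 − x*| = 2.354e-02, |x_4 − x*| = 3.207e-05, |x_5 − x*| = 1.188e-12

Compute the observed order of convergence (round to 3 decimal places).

2.593

p ≈ ln(|x_5 − x*|/|x_4 − x*|) / ln(|x_4 − x*|/|x_3 − x*|)
  = ln(1.188e-12/3.207e-05) / ln(3.207e-05/2.354e-02)
  = ln(3.7044e-08) / ln(0.00136236)
  = -17.111159 / -6.598537 ≈ 2.593175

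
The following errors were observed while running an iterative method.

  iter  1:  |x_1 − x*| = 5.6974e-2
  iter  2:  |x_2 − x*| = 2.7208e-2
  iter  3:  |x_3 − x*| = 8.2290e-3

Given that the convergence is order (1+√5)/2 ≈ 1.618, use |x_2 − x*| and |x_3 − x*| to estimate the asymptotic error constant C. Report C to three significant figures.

2.81

C ≈ |x_3 − x*| / |x_2 − x*|^1.618
  = 8.2290e-3 / (2.7208e-2)^1.618
  = 8.2290e-3 / 0.00293318 ≈ 2.8055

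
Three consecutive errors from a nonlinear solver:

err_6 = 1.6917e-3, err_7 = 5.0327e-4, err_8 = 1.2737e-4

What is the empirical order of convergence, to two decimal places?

1.13

p ≈ ln(err_8/err_7) / ln(err_7/err_6)
  = ln(1.2737e-4/5.0327e-4) / ln(5.0327e-4/1.6917e-3)
  = ln(0.253085) / ln(0.297494)
  = -1.37403 / -1.21236 ≈ 1.13335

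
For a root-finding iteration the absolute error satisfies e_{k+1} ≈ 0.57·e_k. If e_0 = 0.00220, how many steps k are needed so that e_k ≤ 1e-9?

After k steps, e_k ≈ 0.00220·0.57^k.
Need 0.57^k ≤ 1e-9/0.00220 = 4.54545e-07.
k ≥ ln(4.54545e-07)/ln(0.57) = -14.6040/-0.56212 = 25.980.
Smallest integer k = 26.

26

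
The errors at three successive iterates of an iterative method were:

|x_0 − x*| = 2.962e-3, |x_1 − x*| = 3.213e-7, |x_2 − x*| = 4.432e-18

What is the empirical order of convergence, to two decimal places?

2.74

p ≈ ln(|x_2 − x*|/|x_1 − x*|) / ln(|x_1 − x*|/|x_0 − x*|)
  = ln(4.432e-18/3.213e-7) / ln(3.213e-7/2.962e-3)
  = ln(1.3794e-11) / ln(0.000108474)
  = -25.00679 / -9.12900 ≈ 2.73927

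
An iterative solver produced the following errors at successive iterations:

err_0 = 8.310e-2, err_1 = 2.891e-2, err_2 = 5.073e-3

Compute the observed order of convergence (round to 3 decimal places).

p ≈ ln(err_2/err_1) / ln(err_1/err_0)
  = ln(5.073e-3/2.891e-2) / ln(2.891e-2/8.310e-2)
  = ln(0.175476) / ln(0.347894)
  = -1.740253 / -1.055857 ≈ 1.648190

1.648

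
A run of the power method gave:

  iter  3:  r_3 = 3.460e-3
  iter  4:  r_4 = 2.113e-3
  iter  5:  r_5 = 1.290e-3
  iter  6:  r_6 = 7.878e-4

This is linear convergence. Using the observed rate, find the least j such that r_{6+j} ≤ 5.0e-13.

43

Rate ρ ≈ r_6/r_5 = 7.878e-4/1.290e-3 = 0.6107.
After j more steps, r_{6+j} ≈ 7.878e-4·ρ^j; need ρ^j ≤ 5.0e-13/7.878e-4 = 6.34679e-10.
j ≥ ln(6.34679e-10)/ln(0.6107) = -21.1779/-0.49315 = 42.944.
So 43 more iterations are needed.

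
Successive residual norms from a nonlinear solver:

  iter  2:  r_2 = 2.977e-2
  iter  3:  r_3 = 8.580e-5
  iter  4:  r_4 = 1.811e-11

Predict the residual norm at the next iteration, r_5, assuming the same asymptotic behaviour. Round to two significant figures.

5.2e-29

First estimate the order: p ≈ ln(r_4/r_3) / ln(r_3/r_2) = ln(1.811e-11/8.580e-5)/ln(8.580e-5/2.977e-2) = ln(2.11072e-07)/ln(0.0028821) ≈ 2.6279.
Then r_5 ≈ r_4·(r_4/r_3)^p = 1.811e-11·(2.11072e-07)^2.6279 = 1.811e-11·2.86597e-18 ≈ 5.19e-29.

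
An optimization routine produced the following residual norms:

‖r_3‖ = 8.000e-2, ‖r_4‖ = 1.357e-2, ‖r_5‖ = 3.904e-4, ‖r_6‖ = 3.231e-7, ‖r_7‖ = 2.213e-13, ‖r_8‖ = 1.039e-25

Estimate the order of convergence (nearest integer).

2

Consecutive ratios: ‖r_8‖/‖r_7‖ = 1.039e-25/2.213e-13 = 4.69498e-13, ‖r_7‖/‖r_6‖ = 2.213e-13/3.231e-7 = 6.84927e-07.
p ≈ ln(4.69498e-13)/ln(6.84927e-07) = -28.3871/-14.1940 ≈ 2.00.
So the convergence is quadratic (order 2).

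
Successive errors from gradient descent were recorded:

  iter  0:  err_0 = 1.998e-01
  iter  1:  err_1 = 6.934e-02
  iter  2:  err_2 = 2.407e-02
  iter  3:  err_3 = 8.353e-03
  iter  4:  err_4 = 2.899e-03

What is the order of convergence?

1

Consecutive ratios: err_4/err_3 = 2.899e-03/8.353e-03 = 0.347061, err_3/err_2 = 8.353e-03/2.407e-02 = 0.347029.
p ≈ ln(0.347061)/ln(0.347029) = -1.0583/-1.0583 ≈ 1.00.
So the convergence is linear (order 1).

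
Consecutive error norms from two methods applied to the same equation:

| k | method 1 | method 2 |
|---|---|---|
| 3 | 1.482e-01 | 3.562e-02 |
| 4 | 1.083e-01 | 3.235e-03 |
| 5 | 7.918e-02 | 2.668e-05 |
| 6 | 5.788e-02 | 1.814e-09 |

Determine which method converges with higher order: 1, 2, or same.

2

Method 1: p ≈ ln(5.788e-02/7.918e-02)/ln(7.918e-02/1.083e-01) ≈ 1.00.
Method 2: p ≈ ln(1.814e-09/2.668e-05)/ln(2.668e-05/3.235e-03) ≈ 2.00.
Method 2 has the higher order (≈2.0 vs ≈1.0).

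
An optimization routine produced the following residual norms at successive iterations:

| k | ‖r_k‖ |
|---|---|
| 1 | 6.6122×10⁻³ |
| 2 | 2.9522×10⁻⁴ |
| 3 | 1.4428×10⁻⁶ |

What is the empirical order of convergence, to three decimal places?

p ≈ ln(‖r_3‖/‖r_2‖) / ln(‖r_2‖/‖r_1‖)
  = ln(1.4428×10⁻⁶/2.9522×10⁻⁴) / ln(2.9522×10⁻⁴/6.6122×10⁻³)
  = ln(0.0048872) / ln(0.0446478)
  = -5.321136 / -3.108950 ≈ 1.711554

1.712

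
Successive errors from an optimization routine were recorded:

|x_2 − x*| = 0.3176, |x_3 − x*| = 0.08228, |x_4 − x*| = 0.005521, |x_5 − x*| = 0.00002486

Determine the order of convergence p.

Consecutive ratios: |x_5 − x*|/|x_4 − x*| = 0.00002486/0.005521 = 0.00450281, |x_4 − x*|/|x_3 − x*| = 0.005521/0.08228 = 0.0671001.
p ≈ ln(0.00450281)/ln(0.0671001) = -5.4031/-2.7016 ≈ 2.00.
So the convergence is quadratic (order 2).

2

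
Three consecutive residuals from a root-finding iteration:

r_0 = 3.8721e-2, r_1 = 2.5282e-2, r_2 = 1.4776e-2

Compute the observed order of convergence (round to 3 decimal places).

1.260

p ≈ ln(r_2/r_1) / ln(r_1/r_0)
  = ln(1.4776e-2/2.5282e-2) / ln(2.5282e-2/3.8721e-2)
  = ln(0.584447) / ln(0.652927)
  = -0.537089 / -0.426290 ≈ 1.259915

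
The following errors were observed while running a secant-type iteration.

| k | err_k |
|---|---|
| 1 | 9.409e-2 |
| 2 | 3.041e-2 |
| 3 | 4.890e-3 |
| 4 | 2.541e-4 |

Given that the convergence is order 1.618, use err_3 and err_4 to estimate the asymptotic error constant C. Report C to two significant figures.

C ≈ err_4 / err_3^1.618
  = 2.541e-4 / (4.890e-3)^1.618
  = 2.541e-4 / 0.000182516 ≈ 1.3922

1.4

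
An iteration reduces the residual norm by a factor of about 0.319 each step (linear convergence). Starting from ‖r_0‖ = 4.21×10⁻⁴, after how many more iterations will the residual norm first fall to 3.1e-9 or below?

After k steps, ‖r_k‖ ≈ 4.21×10⁻⁴·0.319^k.
Need 0.319^k ≤ 3.1e-9/4.21×10⁻⁴ = 7.36342e-06.
k ≥ ln(7.36342e-06)/ln(0.319) = -11.8190/-1.14256 = 10.344.
Smallest integer k = 11.

11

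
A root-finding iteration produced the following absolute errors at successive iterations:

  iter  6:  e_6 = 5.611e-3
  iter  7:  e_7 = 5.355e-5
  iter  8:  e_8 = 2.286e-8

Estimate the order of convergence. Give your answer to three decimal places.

p ≈ ln(e_8/e_7) / ln(e_7/e_6)
  = ln(2.286e-8/5.355e-5) / ln(5.355e-5/5.611e-3)
  = ln(0.000426891) / ln(0.00954375)
  = -7.758982 / -4.651869 ≈ 1.667928

1.668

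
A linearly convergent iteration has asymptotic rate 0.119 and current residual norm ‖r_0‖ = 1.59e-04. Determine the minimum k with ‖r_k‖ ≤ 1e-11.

8

After k steps, ‖r_k‖ ≈ 1.59e-04·0.119^k.
Need 0.119^k ≤ 1e-11/1.59e-04 = 6.28931e-08.
k ≥ ln(6.28931e-08)/ln(0.119) = -16.5818/-2.12863 = 7.790.
Smallest integer k = 8.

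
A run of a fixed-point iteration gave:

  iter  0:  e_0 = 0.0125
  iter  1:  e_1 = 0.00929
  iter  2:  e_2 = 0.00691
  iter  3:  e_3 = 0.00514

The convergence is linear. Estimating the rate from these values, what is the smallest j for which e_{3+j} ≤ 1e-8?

45

Rate ρ ≈ e_3/e_2 = 0.00514/0.00691 = 0.7438.
After j more steps, e_{3+j} ≈ 0.00514·ρ^j; need ρ^j ≤ 1e-8/0.00514 = 1.94553e-06.
j ≥ ln(1.94553e-06)/ln(0.7438) = -13.1500/-0.29598 = 44.429.
So 45 more iterations are needed.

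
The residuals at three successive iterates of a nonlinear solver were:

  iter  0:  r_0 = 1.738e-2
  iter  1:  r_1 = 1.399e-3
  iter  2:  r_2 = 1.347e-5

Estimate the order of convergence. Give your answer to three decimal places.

1.843

p ≈ ln(r_2/r_1) / ln(r_1/r_0)
  = ln(1.347e-5/1.399e-3) / ln(1.399e-3/1.738e-2)
  = ln(0.00962831) / ln(0.0804948)
  = -4.643048 / -2.519563 ≈ 1.842799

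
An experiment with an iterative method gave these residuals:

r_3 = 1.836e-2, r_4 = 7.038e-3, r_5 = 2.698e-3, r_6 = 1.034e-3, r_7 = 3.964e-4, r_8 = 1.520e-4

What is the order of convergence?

Consecutive ratios: r_8/r_7 = 1.520e-4/3.964e-4 = 0.383451, r_7/r_6 = 3.964e-4/1.034e-3 = 0.383366.
p ≈ ln(0.383451)/ln(0.383366) = -0.9585/-0.9588 ≈ 1.00.
So the convergence is linear (order 1).

1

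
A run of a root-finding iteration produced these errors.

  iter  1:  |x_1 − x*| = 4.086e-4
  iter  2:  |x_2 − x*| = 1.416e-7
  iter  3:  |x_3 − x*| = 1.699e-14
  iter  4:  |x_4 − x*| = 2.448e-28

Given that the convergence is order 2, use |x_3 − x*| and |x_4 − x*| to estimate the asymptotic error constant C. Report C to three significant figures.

C ≈ |x_4 − x*| / |x_3 − x*|^2
  = 2.448e-28 / (1.699e-14)^2
  = 2.448e-28 / 2.8866e-28 ≈ 0.84806

0.848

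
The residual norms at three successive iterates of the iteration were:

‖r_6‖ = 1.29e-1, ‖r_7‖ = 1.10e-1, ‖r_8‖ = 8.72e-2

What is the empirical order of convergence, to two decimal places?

p ≈ ln(‖r_8‖/‖r_7‖) / ln(‖r_7‖/‖r_6‖)
  = ln(8.72e-2/1.10e-1) / ln(1.10e-1/1.29e-1)
  = ln(0.792727) / ln(0.852713)
  = -0.23228 / -0.15933 ≈ 1.45785

1.46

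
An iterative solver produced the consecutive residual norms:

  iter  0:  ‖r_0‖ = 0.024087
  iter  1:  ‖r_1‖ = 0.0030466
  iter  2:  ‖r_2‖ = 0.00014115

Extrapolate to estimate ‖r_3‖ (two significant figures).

First estimate the order: p ≈ ln(‖r_2‖/‖r_1‖) / ln(‖r_1‖/‖r_0‖) = ln(0.00014115/0.0030466)/ln(0.0030466/0.024087) = ln(0.0463303)/ln(0.126483) ≈ 1.4857.
Then ‖r_3‖ ≈ ‖r_2‖·(‖r_2‖/‖r_1‖)^p = 0.00014115·(0.0463303)^1.4857 = 0.00014115·0.0104202 ≈ 1.471e-06.

1.5e-6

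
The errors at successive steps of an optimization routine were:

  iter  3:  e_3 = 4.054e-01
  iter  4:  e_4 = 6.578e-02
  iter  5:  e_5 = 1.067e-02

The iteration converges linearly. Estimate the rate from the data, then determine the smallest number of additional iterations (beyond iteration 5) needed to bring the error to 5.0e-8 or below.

Rate ρ ≈ e_5/e_4 = 1.067e-02/6.578e-02 = 0.1622.
After j more steps, e_{5+j} ≈ 1.067e-02·ρ^j; need ρ^j ≤ 5.0e-8/1.067e-02 = 4.68604e-06.
j ≥ ln(4.68604e-06)/ln(0.1622) = -12.2709/-1.81893 = 6.746.
So 7 more iterations are needed.

7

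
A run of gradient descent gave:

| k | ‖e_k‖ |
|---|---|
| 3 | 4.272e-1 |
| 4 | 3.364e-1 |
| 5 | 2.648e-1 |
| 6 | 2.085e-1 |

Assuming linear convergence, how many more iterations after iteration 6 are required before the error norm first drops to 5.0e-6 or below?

Rate ρ ≈ ‖e_6‖/‖e_5‖ = 2.085e-1/2.648e-1 = 0.7874.
After j more steps, ‖e_{6+j}‖ ≈ 2.085e-1·ρ^j; need ρ^j ≤ 5.0e-6/2.085e-1 = 2.39808e-05.
j ≥ ln(2.39808e-05)/ln(0.7874) = -10.6383/-0.23902 = 44.508.
So 45 more iterations are needed.

45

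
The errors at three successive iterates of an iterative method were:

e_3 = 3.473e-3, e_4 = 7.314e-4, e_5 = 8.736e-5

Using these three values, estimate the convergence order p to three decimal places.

1.364

p ≈ ln(e_5/e_4) / ln(e_4/e_3)
  = ln(8.736e-5/7.314e-4) / ln(7.314e-4/3.473e-3)
  = ln(0.119442) / ln(0.210596)
  = -2.124924 / -1.557814 ≈ 1.364042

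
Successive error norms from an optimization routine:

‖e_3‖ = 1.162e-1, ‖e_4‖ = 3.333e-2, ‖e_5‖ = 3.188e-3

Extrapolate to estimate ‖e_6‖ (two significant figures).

3.9e-5

First estimate the order: p ≈ ln(‖e_5‖/‖e_4‖) / ln(‖e_4‖/‖e_3‖) = ln(3.188e-3/3.333e-2)/ln(3.333e-2/1.162e-1) = ln(0.0956496)/ln(0.286833) ≈ 1.8794.
Then ‖e_6‖ ≈ ‖e_5‖·(‖e_5‖/‖e_4‖)^p = 3.188e-3·(0.0956496)^1.8794 = 3.188e-3·0.0121422 ≈ 3.871e-05.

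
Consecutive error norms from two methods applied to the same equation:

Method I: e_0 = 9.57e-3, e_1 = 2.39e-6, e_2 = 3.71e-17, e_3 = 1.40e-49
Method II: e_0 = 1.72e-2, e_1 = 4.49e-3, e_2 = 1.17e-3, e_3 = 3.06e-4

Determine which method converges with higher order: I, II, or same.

I

Method I: p ≈ ln(1.40e-49/3.71e-17)/ln(3.71e-17/2.39e-6) ≈ 3.00.
Method II: p ≈ ln(3.06e-4/1.17e-3)/ln(1.17e-3/4.49e-3) ≈ 1.00.
Method I has the higher order (≈3.0 vs ≈1.0).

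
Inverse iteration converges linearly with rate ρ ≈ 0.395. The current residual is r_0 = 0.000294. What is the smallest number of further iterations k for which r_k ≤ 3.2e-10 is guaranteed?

15

After k steps, r_k ≈ 0.000294·0.395^k.
Need 0.395^k ≤ 3.2e-10/0.000294 = 1.08844e-06.
k ≥ ln(1.08844e-06)/ln(0.395) = -13.7308/-0.92887 = 14.782.
Smallest integer k = 15.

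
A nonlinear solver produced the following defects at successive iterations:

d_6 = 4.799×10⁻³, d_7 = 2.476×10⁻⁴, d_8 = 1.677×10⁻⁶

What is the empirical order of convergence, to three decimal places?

p ≈ ln(d_8/d_7) / ln(d_7/d_6)
  = ln(1.677×10⁻⁶/2.476×10⁻⁴) / ln(2.476×10⁻⁴/4.799×10⁻³)
  = ln(0.00677302) / ln(0.0515941)
  = -4.994808 / -2.964348 ≈ 1.684960

1.685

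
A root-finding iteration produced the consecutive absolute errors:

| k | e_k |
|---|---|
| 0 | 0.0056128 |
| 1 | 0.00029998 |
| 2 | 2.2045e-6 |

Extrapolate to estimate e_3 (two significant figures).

5.8e-10

First estimate the order: p ≈ ln(e_2/e_1) / ln(e_1/e_0) = ln(2.2045e-6/0.00029998)/ln(0.00029998/0.0056128) = ln(0.00734882)/ln(0.0534457) ≈ 1.6774.
Then e_3 ≈ e_2·(e_2/e_1)^p = 2.2045e-6·(0.00734882)^1.6774 = 2.2045e-6·0.000263508 ≈ 5.809e-10.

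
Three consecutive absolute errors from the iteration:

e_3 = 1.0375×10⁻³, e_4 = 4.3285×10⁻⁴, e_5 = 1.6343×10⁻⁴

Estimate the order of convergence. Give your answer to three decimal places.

p ≈ ln(e_5/e_4) / ln(e_4/e_3)
  = ln(1.6343×10⁻⁴/4.3285×10⁻⁴) / ln(4.3285×10⁻⁴/1.0375×10⁻³)
  = ln(0.377567) / ln(0.417205)
  = -0.974007 / -0.874178 ≈ 1.114198

1.114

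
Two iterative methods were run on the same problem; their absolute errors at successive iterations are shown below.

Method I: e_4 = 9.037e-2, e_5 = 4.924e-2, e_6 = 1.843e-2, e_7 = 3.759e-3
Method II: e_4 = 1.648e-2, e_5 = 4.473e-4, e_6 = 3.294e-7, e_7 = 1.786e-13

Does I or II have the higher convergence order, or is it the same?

II

Method I: p ≈ ln(3.759e-3/1.843e-2)/ln(1.843e-2/4.924e-2) ≈ 1.62.
Method II: p ≈ ln(1.786e-13/3.294e-7)/ln(3.294e-7/4.473e-4) ≈ 2.00.
Method II has the higher order (≈2.0 vs ≈1.6).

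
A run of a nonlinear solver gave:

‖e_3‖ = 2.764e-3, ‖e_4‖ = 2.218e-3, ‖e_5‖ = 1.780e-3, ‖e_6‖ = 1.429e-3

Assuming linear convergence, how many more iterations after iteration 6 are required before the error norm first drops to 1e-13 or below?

107

Rate ρ ≈ ‖e_6‖/‖e_5‖ = 1.429e-3/1.780e-3 = 0.8028.
After j more steps, ‖e_{6+j}‖ ≈ 1.429e-3·ρ^j; need ρ^j ≤ 1e-13/1.429e-3 = 6.9979e-11.
j ≥ ln(6.9979e-11)/ln(0.8028) = -23.3828/-0.21965 = 106.455.
So 107 more iterations are needed.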